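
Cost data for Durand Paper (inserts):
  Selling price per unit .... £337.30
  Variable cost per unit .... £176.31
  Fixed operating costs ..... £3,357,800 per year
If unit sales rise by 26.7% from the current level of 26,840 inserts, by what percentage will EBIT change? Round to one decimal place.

+119.8%

Total contribution margin = 26,840 × £160.99 = £4,320,971.60.
Operating income = contribution − fixed costs = £4,320,971.60 − £3,357,800 = £963,171.60.
DOL = contribution ÷ EBIT = £4,320,971.60 ÷ £963,171.60 = 4.4862.
%ΔEBIT = DOL × %ΔSales = 4.4862 × +26.7% = +119.8%.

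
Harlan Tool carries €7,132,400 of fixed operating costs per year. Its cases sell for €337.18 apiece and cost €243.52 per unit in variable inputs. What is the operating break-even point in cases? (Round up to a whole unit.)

Each unit contributes €337.18 − €243.52 = €93.66.
Units to break even: €7,132,400 ÷ €93.66 = 76,152.04, rounded up to 76,153.

76,153 cases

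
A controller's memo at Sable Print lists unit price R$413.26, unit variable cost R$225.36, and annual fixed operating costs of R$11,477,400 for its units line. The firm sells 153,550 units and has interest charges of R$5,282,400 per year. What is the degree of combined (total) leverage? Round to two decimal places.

Total contribution margin = 153,550 × R$187.90 = R$28,852,045.00.
EBIT = R$28,852,045.00 − R$11,477,400 = R$17,374,645.00. Interest = R$5,282,400.00.
DOL = R$28,852,045.00 ÷ R$17,374,645.00 = 1.6606; DFL = R$17,374,645.00 ÷ R$12,092,245.00 = 1.4368.
DCL = DOL × DFL = 1.6606 × 1.4368 = 2.3860.

2.39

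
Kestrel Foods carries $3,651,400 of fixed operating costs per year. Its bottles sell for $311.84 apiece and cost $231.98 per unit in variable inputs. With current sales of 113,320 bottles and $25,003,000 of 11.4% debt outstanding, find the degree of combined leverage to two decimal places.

Total contribution margin = 113,320 × $79.86 = $9,049,735.20.
Operating income = contribution − fixed costs = $9,049,735.20 − $3,651,400 = $5,398,335.20. Interest = $2,850,342.00, so EBIT − I = $2,547,993.20.
Degree of total leverage = total CM / (EBIT − interest) = $9,049,735.20 / $2,547,993.20 = 3.5517.

3.55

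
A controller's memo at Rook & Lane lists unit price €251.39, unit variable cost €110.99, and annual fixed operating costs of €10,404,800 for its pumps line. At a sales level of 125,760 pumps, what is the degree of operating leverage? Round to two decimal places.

2.43

Contribution at this volume is 125,760 × €140.40 = €17,656,704.00.
Subtracting fixed costs: EBIT = €17,656,704.00 − €10,404,800 = €7,251,904.00.
Degree of operating leverage = €17,656,704.00 / €7,251,904.00 = 2.4348.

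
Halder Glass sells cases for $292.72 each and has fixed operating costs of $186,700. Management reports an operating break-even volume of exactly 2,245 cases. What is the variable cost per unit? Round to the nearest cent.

$209.56

At break-even, FC = Q × (P − VC), so P − VC = $186,700 ÷ 2,245 = $83.1626.
Variable cost per unit = $292.72 − $83.1626 = $209.56.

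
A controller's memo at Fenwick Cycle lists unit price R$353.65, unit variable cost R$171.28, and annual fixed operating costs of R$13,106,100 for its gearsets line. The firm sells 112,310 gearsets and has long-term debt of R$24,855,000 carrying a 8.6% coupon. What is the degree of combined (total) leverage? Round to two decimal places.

Total contribution margin = 112,310 × R$182.37 = R$20,481,974.70.
Operating income = contribution − fixed costs = R$20,481,974.70 − R$13,106,100 = R$7,375,874.70. Interest = R$2,137,530.00, so EBIT − I = R$5,238,344.70.
DCL = contribution ÷ (EBIT − I) = R$20,481,974.70 ÷ R$5,238,344.70 = 3.9100.

3.91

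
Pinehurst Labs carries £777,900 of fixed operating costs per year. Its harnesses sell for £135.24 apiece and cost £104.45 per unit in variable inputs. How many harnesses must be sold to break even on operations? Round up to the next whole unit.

Each unit contributes £135.24 − £104.45 = £30.79.
Break-even Q = £777,900 / £30.79 = 25,264.70 → 25,265 harnesses.

25,265 harnesses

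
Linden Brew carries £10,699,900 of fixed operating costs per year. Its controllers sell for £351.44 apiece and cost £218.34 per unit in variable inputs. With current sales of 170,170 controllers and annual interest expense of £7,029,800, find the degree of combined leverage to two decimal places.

4.60

Total contribution margin = 170,170 × £133.10 = £22,649,627.00.
Operating income = contribution − fixed costs = £22,649,627.00 − £10,699,900 = £11,949,727.00. Interest = £7,029,800.00.
DOL = £22,649,627.00 ÷ £11,949,727.00 = 1.8954; DFL = £11,949,727.00 ÷ £4,919,927.00 = 2.4288.
Combined leverage = 1.8954 × 2.4288 = 4.6035.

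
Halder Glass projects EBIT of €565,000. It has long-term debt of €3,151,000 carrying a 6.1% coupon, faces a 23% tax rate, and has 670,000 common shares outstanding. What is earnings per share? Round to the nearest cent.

€0.43

Pre-tax income = €565,000 − €192,211.00 = €372,789.00.
After tax at 23%: net income = €372,789.00 × 0.77 = €287,047.53.
EPS = €287,047.53 ÷ 670,000 = €0.43.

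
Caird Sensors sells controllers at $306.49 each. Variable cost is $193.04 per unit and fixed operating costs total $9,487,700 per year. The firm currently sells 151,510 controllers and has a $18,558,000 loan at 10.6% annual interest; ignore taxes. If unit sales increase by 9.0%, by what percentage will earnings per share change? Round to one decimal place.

Total contribution margin = 151,510 × $113.45 = $17,188,809.50.
EBIT = $17,188,809.50 − $9,487,700 = $7,701,109.50.
After interest of $1,967,148.00, pre-tax earnings = $5,733,961.50.
DCL = total CM / (EBIT − I) = $17,188,809.50 / $5,733,961.50 = 2.9977.
EPS therefore changes by 2.9977 × (+9.0%) = +27.0%.

+27.0%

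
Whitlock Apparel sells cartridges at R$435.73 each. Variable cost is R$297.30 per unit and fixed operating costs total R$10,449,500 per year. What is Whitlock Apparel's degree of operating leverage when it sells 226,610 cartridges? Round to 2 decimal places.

Total contribution margin = 226,610 × R$138.43 = R$31,369,622.30.
EBIT = R$31,369,622.30 − R$10,449,500 = R$20,920,122.30.
So DOL = total CM / EBIT = R$31,369,622.30 / R$20,920,122.30 = 1.4995.

1.50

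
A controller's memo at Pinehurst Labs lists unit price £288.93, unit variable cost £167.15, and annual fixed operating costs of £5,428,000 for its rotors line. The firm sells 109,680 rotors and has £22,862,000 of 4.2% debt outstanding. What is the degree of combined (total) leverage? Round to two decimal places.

1.92

Total contribution margin = 109,680 × £121.78 = £13,356,830.40.
Subtracting fixed costs: EBIT = £13,356,830.40 − £5,428,000 = £7,928,830.40. Interest = £960,204.00.
DOL = £13,356,830.40 ÷ £7,928,830.40 = 1.6846; DFL = £7,928,830.40 ÷ £6,968,626.40 = 1.1378.
DCL = DOL × DFL = 1.6846 × 1.1378 = 1.9167.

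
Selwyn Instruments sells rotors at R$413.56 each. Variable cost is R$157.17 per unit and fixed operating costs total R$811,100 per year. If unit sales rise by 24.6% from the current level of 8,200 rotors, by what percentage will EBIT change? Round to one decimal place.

Contribution at this volume is 8,200 × R$256.39 = R$2,102,398.00.
Operating income = contribution − fixed costs = R$2,102,398.00 − R$811,100 = R$1,291,298.00.
So DOL = total CM / EBIT = R$2,102,398.00 / R$1,291,298.00 = 1.6281.
Operating income changes by 1.6281 × +24.6% = +40.1%.

+40.1%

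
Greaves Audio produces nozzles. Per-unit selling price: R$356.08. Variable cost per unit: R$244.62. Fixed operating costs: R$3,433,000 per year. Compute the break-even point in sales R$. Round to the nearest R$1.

CM per unit = R$356.08 − R$244.62 = R$111.46; CM ratio = R$111.46 / R$356.08 = 0.3130.
Break-even revenue = fixed costs × price ÷ CM = R$3,433,000 × R$356.08 ÷ R$111.46 = R$10,967,366.

R$10,967,366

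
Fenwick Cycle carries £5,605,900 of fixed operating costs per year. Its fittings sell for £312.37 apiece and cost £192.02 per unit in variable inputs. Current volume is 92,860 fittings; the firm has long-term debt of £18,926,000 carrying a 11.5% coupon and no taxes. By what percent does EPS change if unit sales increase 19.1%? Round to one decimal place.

+62.9%

At 92,860 units, contribution = 92,860 × £120.35 = £11,175,701.00.
EBIT = £11,175,701.00 − £5,605,900 = £5,569,801.00.
After interest of £2,176,490.00, pre-tax earnings = £3,393,311.00.
Degree of combined leverage = contribution ÷ (EBIT − I) = £11,175,701.00 ÷ £3,393,311.00 = 3.2935.
%ΔEPS = DCL × %ΔSales = 3.2935 × +19.1% = +62.9%.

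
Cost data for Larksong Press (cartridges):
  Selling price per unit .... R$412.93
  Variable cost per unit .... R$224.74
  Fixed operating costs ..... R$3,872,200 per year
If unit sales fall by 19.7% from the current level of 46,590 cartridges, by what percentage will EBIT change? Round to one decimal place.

-35.3%

At 46,590 units, contribution = 46,590 × R$188.19 = R$8,767,772.10.
Subtracting fixed costs: EBIT = R$8,767,772.10 − R$3,872,200 = R$4,895,572.10.
So DOL = total CM / EBIT = R$8,767,772.10 / R$4,895,572.10 = 1.7910.
So EBIT moves 1.7910 × (-19.7%) = -35.3%.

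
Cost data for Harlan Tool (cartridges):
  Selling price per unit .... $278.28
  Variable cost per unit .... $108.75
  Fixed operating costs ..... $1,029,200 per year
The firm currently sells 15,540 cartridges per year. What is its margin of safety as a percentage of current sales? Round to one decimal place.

60.9%

Unit CM = price − variable cost = $278.28 − $108.75 = $169.53. Break-even units = $1,029,200 ÷ $169.53 = 6,070.90; break-even revenue = 6,070.90 × $278.28 = $1,689,410.58.
Actual sales revenue = 15,540 × $278.28 = $4,324,471.20.
Margin of safety = ($4,324,471.20 − $1,689,410.58) ÷ $4,324,471.20 = 60.9%.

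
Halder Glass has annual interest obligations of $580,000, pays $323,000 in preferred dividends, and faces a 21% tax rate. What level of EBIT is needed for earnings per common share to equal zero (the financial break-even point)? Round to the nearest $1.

Preferred dividends are paid after tax, so their pre-tax equivalent is $323,000 ÷ (1 − 0.21) = $408,860.76.
Financial break-even EBIT = interest + D_p ÷ (1 − t) = $580,000 + $408,860.76 = $988,860.76.

$988,861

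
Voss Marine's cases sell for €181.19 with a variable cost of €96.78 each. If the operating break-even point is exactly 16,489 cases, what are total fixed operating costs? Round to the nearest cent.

€1,391,836.49

Unit CM = price − variable cost = €181.19 − €96.78 = €84.41.
Since BE = FC / CM, FC = 16,489 × €84.41 = €1,391,836.49.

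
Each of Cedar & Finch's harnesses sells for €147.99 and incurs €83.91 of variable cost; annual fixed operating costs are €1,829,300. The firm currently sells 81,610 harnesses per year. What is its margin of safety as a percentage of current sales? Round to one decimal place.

65.0%

Contribution margin per unit = €147.99 − €83.91 = €64.08. Break-even units = €1,829,300 ÷ €64.08 = 28,547.13; break-even revenue = 28,547.13 × €147.99 = €4,224,689.56.
Current sales = 81,610 × €147.99 = €12,077,463.90.
Margin of safety = (€12,077,463.90 − €4,224,689.56) ÷ €12,077,463.90 = 65.0%.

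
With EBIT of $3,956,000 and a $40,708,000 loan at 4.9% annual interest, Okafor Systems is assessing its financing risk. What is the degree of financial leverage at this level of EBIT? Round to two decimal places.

2.02

Interest = $1,994,692.00.
DFL = EBIT ÷ (EBIT − I) = $3,956,000 ÷ ($3,956,000 − $1,994,692.00) = $3,956,000 ÷ $1,961,308.00 = 2.0170.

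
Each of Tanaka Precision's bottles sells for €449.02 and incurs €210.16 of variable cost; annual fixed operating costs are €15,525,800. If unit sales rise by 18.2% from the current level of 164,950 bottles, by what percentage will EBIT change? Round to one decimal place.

+30.0%

Total contribution margin = 164,950 × €238.86 = €39,399,957.00.
Subtracting fixed costs: EBIT = €39,399,957.00 − €15,525,800 = €23,874,157.00.
Degree of operating leverage = €39,399,957.00 / €23,874,157.00 = 1.6503.
Operating income changes by 1.6503 × +18.2% = +30.0%.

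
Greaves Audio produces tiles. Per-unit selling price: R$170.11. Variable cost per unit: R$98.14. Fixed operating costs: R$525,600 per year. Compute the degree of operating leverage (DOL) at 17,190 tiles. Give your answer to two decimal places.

At 17,190 units, contribution = 17,190 × R$71.97 = R$1,237,164.30.
Subtracting fixed costs: EBIT = R$1,237,164.30 − R$525,600 = R$711,564.30.
So DOL = total CM / EBIT = R$1,237,164.30 / R$711,564.30 = 1.7387.

1.74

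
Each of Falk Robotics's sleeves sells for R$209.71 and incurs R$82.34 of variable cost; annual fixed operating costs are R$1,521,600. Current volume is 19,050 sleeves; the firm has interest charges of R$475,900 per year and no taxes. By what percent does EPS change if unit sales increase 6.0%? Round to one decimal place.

At 19,050 units, contribution = 19,050 × R$127.37 = R$2,426,398.50.
Operating income = contribution − fixed costs = R$2,426,398.50 − R$1,521,600 = R$904,798.50.
Interest = R$475,900.00, so EBIT − I = R$428,898.50.
DCL = total CM / (EBIT − I) = R$2,426,398.50 / R$428,898.50 = 5.6573.
%ΔEPS = DCL × %ΔSales = 5.6573 × +6.0% = +33.9%.

+33.9%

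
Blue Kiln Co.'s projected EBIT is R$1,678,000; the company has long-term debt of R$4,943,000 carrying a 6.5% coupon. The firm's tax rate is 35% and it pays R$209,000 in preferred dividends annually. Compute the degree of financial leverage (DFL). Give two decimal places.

1.62

Interest = R$321,295.00.
Preferred dividends grossed up pre-tax: R$209,000 / (1 − 0.35) = R$321,538.46.
DFL = EBIT ÷ [EBIT − I − D_p/(1−t)] = R$1,678,000 ÷ [R$1,678,000 − R$321,295.00 − R$321,538.46] = R$1,678,000 ÷ R$1,035,166.54 = 1.6210.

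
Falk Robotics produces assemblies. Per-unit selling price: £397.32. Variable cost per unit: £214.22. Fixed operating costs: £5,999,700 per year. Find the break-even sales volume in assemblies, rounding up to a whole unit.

32,768 assemblies

Unit CM = price − variable cost = £397.32 − £214.22 = £183.10.
Break-even volume = fixed costs ÷ CM per unit = £5,999,700 ÷ £183.10 = 32,767.34, so 32,768 assemblies.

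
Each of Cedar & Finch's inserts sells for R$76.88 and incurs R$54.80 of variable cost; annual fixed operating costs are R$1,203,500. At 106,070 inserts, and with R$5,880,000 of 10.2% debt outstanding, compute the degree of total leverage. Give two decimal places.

4.35

Contribution at this volume is 106,070 × R$22.08 = R$2,342,025.60.
EBIT = R$2,342,025.60 − R$1,203,500 = R$1,138,525.60. Interest = R$599,760.00, so EBIT − I = R$538,765.60.
DCL = contribution ÷ (EBIT − I) = R$2,342,025.60 ÷ R$538,765.60 = 4.3470.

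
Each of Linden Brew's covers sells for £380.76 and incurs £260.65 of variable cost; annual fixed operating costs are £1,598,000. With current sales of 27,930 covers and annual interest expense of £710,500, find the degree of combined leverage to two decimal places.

3.21

Contribution at this volume is 27,930 × £120.11 = £3,354,672.30.
Subtracting fixed costs: EBIT = £3,354,672.30 − £1,598,000 = £1,756,672.30. Interest = £710,500.00, so EBIT − I = £1,046,172.30.
Degree of total leverage = total CM / (EBIT − interest) = £3,354,672.30 / £1,046,172.30 = 3.2066.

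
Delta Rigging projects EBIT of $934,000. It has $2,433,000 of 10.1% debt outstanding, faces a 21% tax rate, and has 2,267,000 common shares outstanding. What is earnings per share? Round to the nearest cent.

$0.24

Interest = $245,733.00, so EBT = $934,000 − $245,733.00 = $688,267.00.
Net income = $688,267.00 × (1 − 0.21) = $543,730.93.
Per share: $543,730.93 / 2,267,000 shares = $0.24.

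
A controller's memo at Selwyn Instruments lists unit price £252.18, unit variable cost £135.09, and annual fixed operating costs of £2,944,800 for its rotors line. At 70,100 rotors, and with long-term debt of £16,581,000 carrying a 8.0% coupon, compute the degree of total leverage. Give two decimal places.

Total contribution margin = 70,100 × £117.09 = £8,208,009.00.
EBIT = £8,208,009.00 − £2,944,800 = £5,263,209.00. Interest = £1,326,480.00.
DOL = £8,208,009.00 ÷ £5,263,209.00 = 1.5595; DFL = £5,263,209.00 ÷ £3,936,729.00 = 1.3369.
Combined leverage = 1.5595 × 1.3369 = 2.0849.

2.08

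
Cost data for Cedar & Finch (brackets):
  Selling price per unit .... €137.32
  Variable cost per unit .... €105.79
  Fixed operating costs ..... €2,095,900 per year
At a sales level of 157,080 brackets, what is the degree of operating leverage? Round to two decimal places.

1.73

Total contribution margin = 157,080 × €31.53 = €4,952,732.40.
Subtracting fixed costs: EBIT = €4,952,732.40 − €2,095,900 = €2,856,832.40.
So DOL = total CM / EBIT = €4,952,732.40 / €2,856,832.40 = 1.7336.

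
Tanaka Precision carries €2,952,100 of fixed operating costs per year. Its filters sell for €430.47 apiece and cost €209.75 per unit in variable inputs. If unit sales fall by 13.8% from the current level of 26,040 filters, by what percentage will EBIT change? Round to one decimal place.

Contribution at this volume is 26,040 × €220.72 = €5,747,548.80.
EBIT = €5,747,548.80 − €2,952,100 = €2,795,448.80.
DOL = contribution ÷ EBIT = €5,747,548.80 ÷ €2,795,448.80 = 2.0560.
%ΔEBIT = DOL × %ΔSales = 2.0560 × -13.8% = -28.4%.

-28.4%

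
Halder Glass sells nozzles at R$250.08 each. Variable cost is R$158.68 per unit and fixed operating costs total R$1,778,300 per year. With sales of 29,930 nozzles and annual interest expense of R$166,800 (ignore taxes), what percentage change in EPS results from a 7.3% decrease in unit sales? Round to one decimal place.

-25.3%

Contribution at this volume is 29,930 × R$91.40 = R$2,735,602.00.
Operating income = contribution − fixed costs = R$2,735,602.00 − R$1,778,300 = R$957,302.00.
Interest = R$166,800.00, so EBIT − I = R$790,502.00.
DCL = total CM / (EBIT − I) = R$2,735,602.00 / R$790,502.00 = 3.4606.
EPS therefore changes by 3.4606 × (-7.3%) = -25.3%.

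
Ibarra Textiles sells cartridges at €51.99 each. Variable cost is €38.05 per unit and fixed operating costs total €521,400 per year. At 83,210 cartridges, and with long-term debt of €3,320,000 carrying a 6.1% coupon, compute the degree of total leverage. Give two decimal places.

2.66

At 83,210 units, contribution = 83,210 × €13.94 = €1,159,947.40.
EBIT = €1,159,947.40 − €521,400 = €638,547.40. Interest = €202,520.00, so EBIT − I = €436,027.40.
DCL = contribution ÷ (EBIT − I) = €1,159,947.40 ÷ €436,027.40 = 2.6603.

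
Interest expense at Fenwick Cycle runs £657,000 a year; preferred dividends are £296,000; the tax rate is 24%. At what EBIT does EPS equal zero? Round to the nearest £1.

£1,046,474

Grossing the preferred dividend up to pre-tax terms: £296,000 / (1 − 0.24) = £389,473.68.
Financial break-even EBIT = interest + D_p ÷ (1 − t) = £657,000 + £389,473.68 = £1,046,473.68.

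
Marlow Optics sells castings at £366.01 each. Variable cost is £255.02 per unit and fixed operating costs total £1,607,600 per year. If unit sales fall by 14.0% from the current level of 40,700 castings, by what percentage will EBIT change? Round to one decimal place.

Total contribution margin = 40,700 × £110.99 = £4,517,293.00.
Operating income = contribution − fixed costs = £4,517,293.00 − £1,607,600 = £2,909,693.00.
DOL = contribution ÷ EBIT = £4,517,293.00 ÷ £2,909,693.00 = 1.5525.
So EBIT moves 1.5525 × (-14.0%) = -21.7%.

-21.7%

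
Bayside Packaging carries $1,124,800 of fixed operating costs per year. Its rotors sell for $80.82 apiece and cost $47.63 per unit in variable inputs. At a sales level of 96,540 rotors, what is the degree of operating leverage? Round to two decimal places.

1.54

Total contribution margin = 96,540 × $33.19 = $3,204,162.60.
Subtracting fixed costs: EBIT = $3,204,162.60 − $1,124,800 = $2,079,362.60.
Degree of operating leverage = $3,204,162.60 / $2,079,362.60 = 1.5409.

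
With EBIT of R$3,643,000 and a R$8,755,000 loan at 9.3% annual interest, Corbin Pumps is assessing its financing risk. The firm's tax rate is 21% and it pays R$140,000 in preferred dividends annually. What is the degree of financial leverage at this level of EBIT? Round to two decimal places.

Interest = R$814,215.00.
Preferred dividends grossed up pre-tax: R$140,000 / (1 − 0.21) = R$177,215.19.
DFL = EBIT ÷ [EBIT − I − D_p/(1−t)] = R$3,643,000 ÷ [R$3,643,000 − R$814,215.00 − R$177,215.19] = R$3,643,000 ÷ R$2,651,569.81 = 1.3739.

1.37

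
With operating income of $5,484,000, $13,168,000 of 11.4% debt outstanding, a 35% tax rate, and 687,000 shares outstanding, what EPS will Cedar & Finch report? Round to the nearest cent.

$3.77

Pre-tax income = $5,484,000 − $1,501,152.00 = $3,982,848.00.
Net income = $3,982,848.00 × (1 − 0.35) = $2,588,851.20.
Per share: $2,588,851.20 / 687,000 shares = $3.77.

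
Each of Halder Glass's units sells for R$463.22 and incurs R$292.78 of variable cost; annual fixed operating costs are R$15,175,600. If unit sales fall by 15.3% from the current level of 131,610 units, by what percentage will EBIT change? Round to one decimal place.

-47.3%

Contribution at this volume is 131,610 × R$170.44 = R$22,431,608.40.
Operating income = contribution − fixed costs = R$22,431,608.40 − R$15,175,600 = R$7,256,008.40.
So DOL = total CM / EBIT = R$22,431,608.40 / R$7,256,008.40 = 3.0915.
%ΔEBIT = DOL × %ΔSales = 3.0915 × -15.3% = -47.3%.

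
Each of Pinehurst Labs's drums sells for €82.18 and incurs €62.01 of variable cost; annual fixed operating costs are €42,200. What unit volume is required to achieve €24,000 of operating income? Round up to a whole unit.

3,283 drums

Unit CM = price − variable cost = €82.18 − €62.01 = €20.17.
Required volume = (fixed costs + target profit) ÷ CM = (€42,200 + €24,000) ÷ €20.17 = 3,282.10, so 3,283 drums.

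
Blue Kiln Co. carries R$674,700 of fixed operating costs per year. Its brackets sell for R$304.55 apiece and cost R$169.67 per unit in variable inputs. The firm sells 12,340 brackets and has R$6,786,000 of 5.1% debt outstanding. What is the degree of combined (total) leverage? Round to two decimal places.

Contribution at this volume is 12,340 × R$134.88 = R$1,664,419.20.
EBIT = R$1,664,419.20 − R$674,700 = R$989,719.20. Interest = R$346,086.00.
DOL = R$1,664,419.20 ÷ R$989,719.20 = 1.6817; DFL = R$989,719.20 ÷ R$643,633.20 = 1.5377.
DCL = DOL × DFL = 1.6817 × 1.5377 = 2.5860.

2.59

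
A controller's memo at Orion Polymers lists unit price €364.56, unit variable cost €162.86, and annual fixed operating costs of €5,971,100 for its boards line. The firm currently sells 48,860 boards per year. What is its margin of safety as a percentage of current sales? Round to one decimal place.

39.4%

Each unit contributes €364.56 − €162.86 = €201.70. Break-even units = €5,971,100 ÷ €201.70 = 29,603.87; break-even revenue = 29,603.87 × €364.56 = €10,792,385.80.
Current sales = 48,860 × €364.56 = €17,812,401.60.
Margin of safety = (€17,812,401.60 − €10,792,385.80) ÷ €17,812,401.60 = 39.4%.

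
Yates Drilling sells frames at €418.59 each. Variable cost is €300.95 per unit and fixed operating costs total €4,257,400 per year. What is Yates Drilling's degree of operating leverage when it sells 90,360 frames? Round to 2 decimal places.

1.67

At 90,360 units, contribution = 90,360 × €117.64 = €10,629,950.40.
Operating income = contribution − fixed costs = €10,629,950.40 − €4,257,400 = €6,372,550.40.
So DOL = total CM / EBIT = €10,629,950.40 / €6,372,550.40 = 1.6681.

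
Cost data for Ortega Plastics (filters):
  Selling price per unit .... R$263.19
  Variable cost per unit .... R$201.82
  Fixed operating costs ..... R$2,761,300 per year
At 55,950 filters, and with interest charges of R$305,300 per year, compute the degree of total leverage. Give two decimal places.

9.35

Total contribution margin = 55,950 × R$61.37 = R$3,433,651.50.
Operating income = contribution − fixed costs = R$3,433,651.50 − R$2,761,300 = R$672,351.50. Interest = R$305,300.00.
DOL = R$3,433,651.50 ÷ R$672,351.50 = 5.1069; DFL = R$672,351.50 ÷ R$367,051.50 = 1.8318.
DCL = DOL × DFL = 5.1069 × 1.8318 = 9.3548.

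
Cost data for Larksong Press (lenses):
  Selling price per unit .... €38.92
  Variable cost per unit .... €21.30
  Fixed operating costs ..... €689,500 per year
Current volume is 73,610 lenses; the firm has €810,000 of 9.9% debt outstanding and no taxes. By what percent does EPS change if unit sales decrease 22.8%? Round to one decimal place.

-56.1%

At 73,610 units, contribution = 73,610 × €17.62 = €1,297,008.20.
Subtracting fixed costs: EBIT = €1,297,008.20 − €689,500 = €607,508.20.
After interest of €80,190.00, pre-tax earnings = €527,318.20.
DCL = total CM / (EBIT − I) = €1,297,008.20 / €527,318.20 = 2.4596.
EPS therefore changes by 2.4596 × (-22.8%) = -56.1%.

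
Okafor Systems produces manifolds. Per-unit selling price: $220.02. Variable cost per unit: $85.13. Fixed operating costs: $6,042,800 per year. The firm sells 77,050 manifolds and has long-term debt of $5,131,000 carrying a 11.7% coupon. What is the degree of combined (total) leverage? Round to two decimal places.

2.77

Total contribution margin = 77,050 × $134.89 = $10,393,274.50.
Operating income = contribution − fixed costs = $10,393,274.50 − $6,042,800 = $4,350,474.50. Interest = $600,327.00.
DOL = $10,393,274.50 ÷ $4,350,474.50 = 2.3890; DFL = $4,350,474.50 ÷ $3,750,147.50 = 1.1601.
Combined leverage = 2.3890 × 1.1601 = 2.7715.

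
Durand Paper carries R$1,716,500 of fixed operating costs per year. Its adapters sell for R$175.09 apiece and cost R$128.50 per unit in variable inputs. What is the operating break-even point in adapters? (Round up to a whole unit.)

36,843 adapters

Each unit contributes R$175.09 − R$128.50 = R$46.59.
Units to break even: R$1,716,500 ÷ R$46.59 = 36,842.67, rounded up to 36,843.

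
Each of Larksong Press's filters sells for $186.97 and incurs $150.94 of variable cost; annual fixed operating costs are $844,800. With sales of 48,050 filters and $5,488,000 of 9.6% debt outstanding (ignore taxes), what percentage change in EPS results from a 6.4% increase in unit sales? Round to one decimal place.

Contribution at this volume is 48,050 × $36.03 = $1,731,241.50.
Operating income = contribution − fixed costs = $1,731,241.50 − $844,800 = $886,441.50.
Interest = $526,848.00, so EBIT − I = $359,593.50.
DCL = total CM / (EBIT − I) = $1,731,241.50 / $359,593.50 = 4.8144.
%ΔEPS = DCL × %ΔSales = 4.8144 × +6.4% = +30.8%.

+30.8%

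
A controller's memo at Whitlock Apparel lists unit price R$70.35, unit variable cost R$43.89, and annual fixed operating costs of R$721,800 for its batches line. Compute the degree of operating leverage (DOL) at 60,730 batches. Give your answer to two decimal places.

1.82

Total contribution margin = 60,730 × R$26.46 = R$1,606,915.80.
Subtracting fixed costs: EBIT = R$1,606,915.80 − R$721,800 = R$885,115.80.
So DOL = total CM / EBIT = R$1,606,915.80 / R$885,115.80 = 1.8155.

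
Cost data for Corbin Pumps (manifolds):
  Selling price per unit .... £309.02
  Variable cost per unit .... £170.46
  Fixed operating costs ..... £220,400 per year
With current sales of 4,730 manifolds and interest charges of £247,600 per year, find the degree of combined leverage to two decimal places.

3.50

At 4,730 units, contribution = 4,730 × £138.56 = £655,388.80.
Operating income = contribution − fixed costs = £655,388.80 − £220,400 = £434,988.80. Interest = £247,600.00, so EBIT − I = £187,388.80.
Degree of total leverage = total CM / (EBIT − interest) = £655,388.80 / £187,388.80 = 3.4975.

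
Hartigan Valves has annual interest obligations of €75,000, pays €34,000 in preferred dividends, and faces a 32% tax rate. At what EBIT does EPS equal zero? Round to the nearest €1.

Preferred dividends are paid after tax, so their pre-tax equivalent is €34,000 ÷ (1 − 0.32) = €50,000.00.
EPS = 0 when EBIT covers interest plus the pre-tax preferred burden: €75,000 + €50,000.00 = €125,000.00.

€125,000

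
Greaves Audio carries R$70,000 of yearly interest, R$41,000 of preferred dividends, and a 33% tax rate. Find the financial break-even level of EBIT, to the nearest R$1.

R$131,194

Preferred dividends are paid after tax, so their pre-tax equivalent is R$41,000 ÷ (1 − 0.33) = R$61,194.03.
EPS = 0 when EBIT covers interest plus the pre-tax preferred burden: R$70,000 + R$61,194.03 = R$131,194.03.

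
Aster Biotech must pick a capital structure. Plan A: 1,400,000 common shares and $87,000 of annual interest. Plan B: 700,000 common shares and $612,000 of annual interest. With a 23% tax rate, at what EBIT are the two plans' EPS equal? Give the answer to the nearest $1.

$1,137,000

At indifference, (EBIT − 87,000)(1 − t)/1,400,000 = (EBIT − 612,000)(1 − t)/700,000.
Cancelling (1 − t) and cross-multiplying: 700,000·(EBIT − 87,000) = 1,400,000·(EBIT − 612,000).
EBIT × (1,400,000 − 700,000) = 612,000 × 1,400,000 − 87,000 × 700,000 = 795,900,000,000, so EBIT = 795,900,000,000 ÷ 700,000 = 1,137,000.00.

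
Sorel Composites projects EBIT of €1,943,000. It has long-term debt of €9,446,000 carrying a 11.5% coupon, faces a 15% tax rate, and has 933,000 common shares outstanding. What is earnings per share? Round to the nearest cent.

€0.78

Pre-tax income = €1,943,000 − €1,086,290.00 = €856,710.00.
Net income = €856,710.00 × (1 − 0.15) = €728,203.50.
Per share: €728,203.50 / 933,000 shares = €0.78.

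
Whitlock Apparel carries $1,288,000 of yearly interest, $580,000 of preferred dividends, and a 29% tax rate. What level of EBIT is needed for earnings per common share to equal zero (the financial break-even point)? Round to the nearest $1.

Preferred dividends are paid after tax, so their pre-tax equivalent is $580,000 ÷ (1 − 0.29) = $816,901.41.
EPS = 0 when EBIT covers interest plus the pre-tax preferred burden: $1,288,000 + $816,901.41 = $2,104,901.41.

$2,104,901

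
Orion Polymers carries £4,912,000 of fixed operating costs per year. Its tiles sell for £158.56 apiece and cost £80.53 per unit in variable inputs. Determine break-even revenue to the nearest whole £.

Contribution margin per unit = £158.56 − £80.53 = £78.03, a CM ratio of £78.03 ÷ £158.56 = 0.4921.
Break-even revenue = fixed costs × price ÷ CM = £4,912,000 × £158.56 ÷ £78.03 = £9,981,375.

£9,981,375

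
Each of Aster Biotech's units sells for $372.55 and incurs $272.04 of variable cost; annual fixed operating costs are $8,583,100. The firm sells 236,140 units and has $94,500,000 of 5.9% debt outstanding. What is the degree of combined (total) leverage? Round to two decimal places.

2.48

At 236,140 units, contribution = 236,140 × $100.51 = $23,734,431.40.
Subtracting fixed costs: EBIT = $23,734,431.40 − $8,583,100 = $15,151,331.40. Interest = $5,575,500.00, so EBIT − I = $9,575,831.40.
Degree of total leverage = total CM / (EBIT − interest) = $23,734,431.40 / $9,575,831.40 = 2.4786.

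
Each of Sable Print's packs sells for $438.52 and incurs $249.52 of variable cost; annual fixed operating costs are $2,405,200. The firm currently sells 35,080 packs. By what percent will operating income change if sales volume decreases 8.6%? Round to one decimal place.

At 35,080 units, contribution = 35,080 × $189.00 = $6,630,120.00.
Subtracting fixed costs: EBIT = $6,630,120.00 − $2,405,200 = $4,224,920.00.
DOL = contribution ÷ EBIT = $6,630,120.00 ÷ $4,224,920.00 = 1.5693.
Operating income changes by 1.5693 × -8.6% = -13.5%.

-13.5%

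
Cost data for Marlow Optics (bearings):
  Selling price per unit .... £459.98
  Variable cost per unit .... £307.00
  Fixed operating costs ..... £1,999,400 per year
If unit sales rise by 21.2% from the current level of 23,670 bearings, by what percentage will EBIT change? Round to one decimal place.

+47.3%

Total contribution margin = 23,670 × £152.98 = £3,621,036.60.
Subtracting fixed costs: EBIT = £3,621,036.60 − £1,999,400 = £1,621,636.60.
So DOL = total CM / EBIT = £3,621,036.60 / £1,621,636.60 = 2.2330.
%ΔEBIT = DOL × %ΔSales = 2.2330 × +21.2% = +47.3%.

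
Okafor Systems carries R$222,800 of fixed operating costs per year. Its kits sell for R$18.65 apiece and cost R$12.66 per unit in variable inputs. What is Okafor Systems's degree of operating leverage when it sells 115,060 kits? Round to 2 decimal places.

1.48

Contribution at this volume is 115,060 × R$5.99 = R$689,209.40.
Operating income = contribution − fixed costs = R$689,209.40 − R$222,800 = R$466,409.40.
DOL = contribution ÷ EBIT = R$689,209.40 ÷ R$466,409.40 = 1.4777.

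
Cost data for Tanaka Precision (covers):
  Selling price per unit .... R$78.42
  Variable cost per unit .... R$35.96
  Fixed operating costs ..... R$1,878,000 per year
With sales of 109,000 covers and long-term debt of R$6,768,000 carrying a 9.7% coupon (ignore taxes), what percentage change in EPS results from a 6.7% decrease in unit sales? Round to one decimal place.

Total contribution margin = 109,000 × R$42.46 = R$4,628,140.00.
Operating income = contribution − fixed costs = R$4,628,140.00 − R$1,878,000 = R$2,750,140.00.
Interest = R$656,496.00, so EBIT − I = R$2,093,644.00.
DCL = total CM / (EBIT − I) = R$4,628,140.00 / R$2,093,644.00 = 2.2106.
EPS therefore changes by 2.2106 × (-6.7%) = -14.8%.

-14.8%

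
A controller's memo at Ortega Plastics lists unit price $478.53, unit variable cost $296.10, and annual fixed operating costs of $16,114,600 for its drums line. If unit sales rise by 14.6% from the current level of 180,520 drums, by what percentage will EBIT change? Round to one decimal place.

Contribution at this volume is 180,520 × $182.43 = $32,932,263.60.
Operating income = contribution − fixed costs = $32,932,263.60 − $16,114,600 = $16,817,663.60.
Degree of operating leverage = $32,932,263.60 / $16,817,663.60 = 1.9582.
%ΔEBIT = DOL × %ΔSales = 1.9582 × +14.6% = +28.6%.

+28.6%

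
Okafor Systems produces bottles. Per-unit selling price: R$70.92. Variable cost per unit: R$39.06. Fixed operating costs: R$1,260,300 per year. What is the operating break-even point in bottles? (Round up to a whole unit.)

Each unit contributes R$70.92 − R$39.06 = R$31.86.
Units to break even: R$1,260,300 ÷ R$31.86 = 39,557.44, rounded up to 39,558.

39,558 bottles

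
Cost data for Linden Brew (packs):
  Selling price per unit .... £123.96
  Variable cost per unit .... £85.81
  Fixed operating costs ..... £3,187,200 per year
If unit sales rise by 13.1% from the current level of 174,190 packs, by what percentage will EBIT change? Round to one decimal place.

+25.2%

Contribution at this volume is 174,190 × £38.15 = £6,645,348.50.
Subtracting fixed costs: EBIT = £6,645,348.50 − £3,187,200 = £3,458,148.50.
So DOL = total CM / EBIT = £6,645,348.50 / £3,458,148.50 = 1.9216.
%ΔEBIT = DOL × %ΔSales = 1.9216 × +13.1% = +25.2%.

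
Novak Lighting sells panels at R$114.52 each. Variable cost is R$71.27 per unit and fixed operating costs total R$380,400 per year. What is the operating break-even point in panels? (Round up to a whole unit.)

8,796 panels

Each unit contributes R$114.52 − R$71.27 = R$43.25.
Break-even volume = fixed costs ÷ CM per unit = R$380,400 ÷ R$43.25 = 8,795.38, so 8,796 panels.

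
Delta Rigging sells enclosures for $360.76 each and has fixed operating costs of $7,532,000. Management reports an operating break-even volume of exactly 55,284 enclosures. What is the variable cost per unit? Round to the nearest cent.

At break-even, FC = Q × (P − VC), so P − VC = $7,532,000 ÷ 55,284 = $136.2420.
Variable cost per unit = $360.76 − $136.2420 = $224.52.

$224.52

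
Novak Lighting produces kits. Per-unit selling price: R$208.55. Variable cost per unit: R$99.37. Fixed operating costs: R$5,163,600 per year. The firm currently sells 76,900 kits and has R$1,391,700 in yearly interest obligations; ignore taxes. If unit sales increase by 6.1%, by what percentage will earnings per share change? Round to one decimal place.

At 76,900 units, contribution = 76,900 × R$109.18 = R$8,395,942.00.
Operating income = contribution − fixed costs = R$8,395,942.00 − R$5,163,600 = R$3,232,342.00.
After interest of R$1,391,700.00, pre-tax earnings = R$1,840,642.00.
DCL = total CM / (EBIT − I) = R$8,395,942.00 / R$1,840,642.00 = 4.5614.
%ΔEPS = DCL × %ΔSales = 4.5614 × +6.1% = +27.8%.

+27.8%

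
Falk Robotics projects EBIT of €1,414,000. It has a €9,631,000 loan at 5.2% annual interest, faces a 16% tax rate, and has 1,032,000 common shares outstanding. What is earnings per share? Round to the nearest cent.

€0.74

Interest = €500,812.00, so EBT = €1,414,000 − €500,812.00 = €913,188.00.
After tax at 16%: net income = €913,188.00 × 0.84 = €767,077.92.
Per share: €767,077.92 / 1,032,000 shares = €0.74.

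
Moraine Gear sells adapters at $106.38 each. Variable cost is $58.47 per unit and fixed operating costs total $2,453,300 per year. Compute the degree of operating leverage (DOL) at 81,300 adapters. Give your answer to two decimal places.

2.70

Total contribution margin = 81,300 × $47.91 = $3,895,083.00.
Operating income = contribution − fixed costs = $3,895,083.00 − $2,453,300 = $1,441,783.00.
So DOL = total CM / EBIT = $3,895,083.00 / $1,441,783.00 = 2.7016.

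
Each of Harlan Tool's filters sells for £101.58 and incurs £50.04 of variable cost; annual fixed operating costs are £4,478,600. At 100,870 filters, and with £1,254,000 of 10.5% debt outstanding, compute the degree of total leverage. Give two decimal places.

Contribution at this volume is 100,870 × £51.54 = £5,198,839.80.
EBIT = £5,198,839.80 − £4,478,600 = £720,239.80. Interest = £131,670.00, so EBIT − I = £588,569.80.
Degree of total leverage = total CM / (EBIT − interest) = £5,198,839.80 / £588,569.80 = 8.8330.

8.83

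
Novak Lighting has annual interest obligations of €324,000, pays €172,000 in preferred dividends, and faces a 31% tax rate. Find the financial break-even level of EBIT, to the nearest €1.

€573,275

Grossing the preferred dividend up to pre-tax terms: €172,000 / (1 − 0.31) = €249,275.36.
Financial break-even EBIT = interest + D_p ÷ (1 − t) = €324,000 + €249,275.36 = €573,275.36.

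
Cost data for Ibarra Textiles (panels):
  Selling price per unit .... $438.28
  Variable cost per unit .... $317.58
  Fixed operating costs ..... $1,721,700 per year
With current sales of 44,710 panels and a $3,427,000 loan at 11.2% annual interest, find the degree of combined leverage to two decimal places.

Contribution at this volume is 44,710 × $120.70 = $5,396,497.00.
Operating income = contribution − fixed costs = $5,396,497.00 − $1,721,700 = $3,674,797.00. Interest = $383,824.00, so EBIT − I = $3,290,973.00.
DCL = contribution ÷ (EBIT − I) = $5,396,497.00 ÷ $3,290,973.00 = 1.6398.

1.64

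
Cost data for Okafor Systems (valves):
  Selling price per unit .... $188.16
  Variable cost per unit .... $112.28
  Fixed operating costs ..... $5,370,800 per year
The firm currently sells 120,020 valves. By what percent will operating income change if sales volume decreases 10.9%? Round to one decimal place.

-26.6%

Contribution at this volume is 120,020 × $75.88 = $9,107,117.60.
Subtracting fixed costs: EBIT = $9,107,117.60 − $5,370,800 = $3,736,317.60.
DOL = contribution ÷ EBIT = $9,107,117.60 ÷ $3,736,317.60 = 2.4375.
%ΔEBIT = DOL × %ΔSales = 2.4375 × -10.9% = -26.6%.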